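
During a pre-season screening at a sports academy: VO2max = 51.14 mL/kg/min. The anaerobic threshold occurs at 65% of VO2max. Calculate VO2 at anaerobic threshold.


AT fraction = 65 / 100 = 0.65
AT VO2 = 51.14 * 0.65
= 33.24 mL/kg/min

33.24 mL/kg/min


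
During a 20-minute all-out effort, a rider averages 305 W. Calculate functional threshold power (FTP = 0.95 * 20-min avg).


FTP = 0.95 * 305
= 289.75 W

289.75 W


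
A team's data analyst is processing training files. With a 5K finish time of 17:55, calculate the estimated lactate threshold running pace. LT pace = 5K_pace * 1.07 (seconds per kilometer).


Race duration = 1075 s for 5 km
Average pace = 1075 / 5 = 215.0 s/km
LT pace = 215.0 * 1.07
= 230.05 s/km

230.05 s/km


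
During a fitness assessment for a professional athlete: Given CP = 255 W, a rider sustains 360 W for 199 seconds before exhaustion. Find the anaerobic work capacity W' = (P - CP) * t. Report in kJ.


Excess power = 360 - 255 = 105 W
Work above CP = 105 * 199 = 20895 J
W' = 20.895 kJ

20.895 kJ


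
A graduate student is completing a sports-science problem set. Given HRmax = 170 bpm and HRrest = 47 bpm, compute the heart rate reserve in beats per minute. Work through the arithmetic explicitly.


Heart rate reserve = maximum HR minus resting HR
HRR = 170 - 47 = 123 bpm

123 bpm


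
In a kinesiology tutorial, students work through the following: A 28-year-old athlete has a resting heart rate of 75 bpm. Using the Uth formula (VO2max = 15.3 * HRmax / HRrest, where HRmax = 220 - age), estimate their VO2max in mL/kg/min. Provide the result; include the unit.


HRmax = 220 - 28 = 192 bpm
Ratio = HRmax / HRrest = 192 / 75 = 2.56
VO2max = 15.3 * 2.56 = 39.17 mL/kg/min

39.17 mL/kg/min


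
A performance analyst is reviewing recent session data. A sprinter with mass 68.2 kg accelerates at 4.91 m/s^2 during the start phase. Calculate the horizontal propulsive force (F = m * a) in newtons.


F = m * a
= 68.2 * 4.91
= 334.86 N

334.86 N


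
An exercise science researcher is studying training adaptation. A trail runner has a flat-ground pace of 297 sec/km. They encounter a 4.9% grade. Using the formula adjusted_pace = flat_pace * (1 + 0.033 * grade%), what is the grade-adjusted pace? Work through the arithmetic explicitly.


Grade factor = 1 + 0.033 * 4.9 = 1.1617
Adjusted = 297 * 1.1617 = 345.02 sec/km

345.02 s/km


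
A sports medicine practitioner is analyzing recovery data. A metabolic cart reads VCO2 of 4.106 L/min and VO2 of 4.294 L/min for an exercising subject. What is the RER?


RER = VCO2 / VO2 = 4.106 / 4.294 = 0.9562

0.9562


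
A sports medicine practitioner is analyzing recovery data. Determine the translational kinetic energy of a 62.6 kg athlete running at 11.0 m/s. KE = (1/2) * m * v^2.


KE = 0.5 * m * v^2
= 0.5 * 62.6 * 11.0^2
= 0.5 * 62.6 * 121.0
= 3787.3 J

3787.3 J


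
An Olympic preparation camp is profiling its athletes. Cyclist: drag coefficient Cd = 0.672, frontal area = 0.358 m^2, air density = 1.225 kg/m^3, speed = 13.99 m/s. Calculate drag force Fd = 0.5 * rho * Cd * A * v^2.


v^2 = 13.99^2 = 195.7201
Fd = 0.5 * 1.225 * 0.672 * 0.358 * 195.7201
= 28.84 N

28.84 N


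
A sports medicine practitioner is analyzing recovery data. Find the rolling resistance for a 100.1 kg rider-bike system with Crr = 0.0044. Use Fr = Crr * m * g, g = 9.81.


m * g = 100.1 * 9.81 = 981.981 N
Fr = 0.0044 * 981.981 = 4.321 N

4.321 N


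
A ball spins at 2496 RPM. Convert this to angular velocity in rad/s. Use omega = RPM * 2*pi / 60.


omega = 2496 * 2 * pi / 60
= 2496 * 6.28318531 / 60
= 15682.831 / 60
= 261.381 rad/s

261.381 rad/s


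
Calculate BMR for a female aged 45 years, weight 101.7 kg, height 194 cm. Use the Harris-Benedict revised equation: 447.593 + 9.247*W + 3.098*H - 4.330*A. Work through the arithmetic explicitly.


Substituting values:
W term = 9.247 * 101.7 = 940.4199
H term = 3.098 * 194 = 601.012
A term = 4.330 * 45 = 194.85
BMR = 1794.17 kcal/day

1794.17 kcal/day


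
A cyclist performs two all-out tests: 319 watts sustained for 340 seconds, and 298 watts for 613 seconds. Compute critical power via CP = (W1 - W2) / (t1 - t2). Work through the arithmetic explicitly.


W1 = P1 * t1 = 319 * 340 = 108460 J
W2 = P2 * t2 = 298 * 613 = 182674 J
CP = (108460 - 182674) / (340 - 613)
= 271.85 W

271.85 W


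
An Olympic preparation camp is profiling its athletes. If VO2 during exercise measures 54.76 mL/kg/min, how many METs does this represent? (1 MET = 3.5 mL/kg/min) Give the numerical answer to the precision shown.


METs = VO2 / 3.5 = 54.76 / 3.5 = 15.65

15.65 METs


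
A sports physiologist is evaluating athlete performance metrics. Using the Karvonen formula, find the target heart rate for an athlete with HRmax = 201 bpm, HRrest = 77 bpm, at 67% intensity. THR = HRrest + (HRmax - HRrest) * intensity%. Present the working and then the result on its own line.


HRR = 201 - 77 = 124
THR = 77 + 124 * 0.67
= 77 + 83.08
= 160.08 bpm

160.08 bpm


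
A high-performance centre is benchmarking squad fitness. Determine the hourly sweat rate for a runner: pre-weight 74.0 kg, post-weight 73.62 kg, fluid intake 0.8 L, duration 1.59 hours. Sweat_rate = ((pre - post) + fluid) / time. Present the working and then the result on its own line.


Mass lost = 74.0 - 73.62 = 0.38 kg
Add fluid consumed: 0.38 + 0.8 = 1.18 L total sweat
Sweat rate = 1.18 / 1.59 = 0.742 L/h

0.742 L/h


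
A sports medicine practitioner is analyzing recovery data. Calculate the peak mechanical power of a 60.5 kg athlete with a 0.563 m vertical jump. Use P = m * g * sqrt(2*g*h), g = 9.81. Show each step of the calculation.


First, sqrt(2gh) = sqrt(2 * 9.81 * 0.563)
= sqrt(11.04606) = 3.323561 m/s
Power = 60.5 * 9.81 * 3.323561 = 1972.55 W

1972.55 W


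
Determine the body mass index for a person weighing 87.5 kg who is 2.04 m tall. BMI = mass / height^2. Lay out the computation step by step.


BMI = mass / height^2
= 87.5 / 2.04^2
= 87.5 / 4.1616
= 21.03 kg/m^2

21.03 kg/m^2


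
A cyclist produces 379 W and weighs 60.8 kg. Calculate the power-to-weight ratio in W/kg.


P/W = power / mass
= 379 / 60.8
= 6.234 W/kg

6.234 W/kg


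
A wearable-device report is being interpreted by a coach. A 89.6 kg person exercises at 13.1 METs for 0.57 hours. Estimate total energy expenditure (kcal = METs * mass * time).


Energy = METs * mass(kg) * time(h)
= 13.1 * 89.6 * 0.57
= 669.04 kcal

669.04 kcal


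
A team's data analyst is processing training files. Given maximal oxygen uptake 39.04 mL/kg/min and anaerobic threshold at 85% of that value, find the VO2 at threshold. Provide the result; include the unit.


Percentage as decimal = 0.85
VO2 at AT = 39.04 * 0.85 = 33.18 mL/kg/min

33.18 mL/kg/min


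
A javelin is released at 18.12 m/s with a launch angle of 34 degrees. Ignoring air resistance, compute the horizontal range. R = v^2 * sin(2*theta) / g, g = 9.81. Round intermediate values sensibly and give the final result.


Launch speed squared = 328.3344
sin(2 * 34 deg) = 0.927184
Range = 328.3344 * 0.927184 / 9.81
= 31.032 m

31.032 m


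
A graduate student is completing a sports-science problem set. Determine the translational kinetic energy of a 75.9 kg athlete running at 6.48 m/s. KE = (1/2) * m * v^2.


KE = 0.5 * m * v^2
= 0.5 * 75.9 * 6.48^2
= 0.5 * 75.9 * 41.9904
= 1593.54 J

1593.54 J


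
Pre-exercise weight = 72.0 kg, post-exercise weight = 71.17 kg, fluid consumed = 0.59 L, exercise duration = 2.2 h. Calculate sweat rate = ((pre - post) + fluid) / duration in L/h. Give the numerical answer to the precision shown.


Weight loss = 72.0 - 71.17 = 0.83 kg (approx L)
Total sweat = 0.83 + 0.59 = 1.42 L
Sweat rate = 1.42 / 2.2 = 0.645 L/h

0.645 L/h


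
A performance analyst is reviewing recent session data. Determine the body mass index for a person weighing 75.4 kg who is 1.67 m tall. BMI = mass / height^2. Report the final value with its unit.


BMI = mass / height^2
= 75.4 / 1.67^2
= 75.4 / 2.7889
= 27.04 kg/m^2

27.04 kg/m^2


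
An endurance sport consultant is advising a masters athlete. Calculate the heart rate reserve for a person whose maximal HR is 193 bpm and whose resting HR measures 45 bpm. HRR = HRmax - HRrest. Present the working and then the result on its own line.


HRmax = 193 bpm
HRrest = 45 bpm
HRR = 193 - 45 = 148 bpm

148 bpm


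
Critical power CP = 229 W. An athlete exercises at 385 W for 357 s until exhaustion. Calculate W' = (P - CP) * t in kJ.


P - CP = 385 - 229 = 156 W
W' = 156 * 357 = 55692 J
= 55692 / 1000 = 55.692 kJ

55.692 kJ


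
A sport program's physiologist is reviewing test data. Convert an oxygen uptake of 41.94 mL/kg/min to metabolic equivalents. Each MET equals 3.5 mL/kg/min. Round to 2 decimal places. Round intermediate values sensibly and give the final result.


One MET = 3.5 mL/kg/min
Number of METs = 41.94 / 3.5
= 11.98 METs

11.98 METs


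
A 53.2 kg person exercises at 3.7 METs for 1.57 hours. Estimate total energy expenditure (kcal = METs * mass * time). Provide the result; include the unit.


Energy = METs * mass(kg) * time(h)
= 3.7 * 53.2 * 1.57
= 309.04 kcal

309.04 kcal


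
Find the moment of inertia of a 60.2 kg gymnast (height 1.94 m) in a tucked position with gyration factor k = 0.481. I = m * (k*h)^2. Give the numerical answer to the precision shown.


Radius of gyration = 0.481 * 1.94 = 0.93314 m
I = 60.2 * 0.93314^2
= 60.2 * 0.87075
= 52.419 kg*m^2

52.419 kg*m^2


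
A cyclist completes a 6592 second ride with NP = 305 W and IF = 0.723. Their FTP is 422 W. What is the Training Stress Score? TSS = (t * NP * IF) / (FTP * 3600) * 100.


t * NP * IF = 6592 * 305 * 0.723 = 1453634.88
FTP * 3600 = 1519200
TSS = (1453634.88 / 1519200) * 100 = 95.68

95.68 TSS


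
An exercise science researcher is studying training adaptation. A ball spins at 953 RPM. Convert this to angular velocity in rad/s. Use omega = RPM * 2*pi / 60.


omega = 953 * 2 * pi / 60
= 953 * 6.28318531 / 60
= 5987.876 / 60
= 99.798 rad/s

99.798 rad/s


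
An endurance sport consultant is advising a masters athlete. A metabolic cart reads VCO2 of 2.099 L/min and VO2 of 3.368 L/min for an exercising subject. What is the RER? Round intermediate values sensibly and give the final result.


RER = VCO2 / VO2 = 2.099 / 3.368 = 0.6232

0.6232


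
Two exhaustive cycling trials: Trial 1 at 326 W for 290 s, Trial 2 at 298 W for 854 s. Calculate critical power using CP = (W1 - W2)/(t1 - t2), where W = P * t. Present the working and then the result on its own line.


W1 = 326 * 290 = 94540 J
W2 = 298 * 854 = 254492 J
CP = (94540 - 254492) / (290 - 854)
= -159952 / -564
= 283.6 W

283.6 W


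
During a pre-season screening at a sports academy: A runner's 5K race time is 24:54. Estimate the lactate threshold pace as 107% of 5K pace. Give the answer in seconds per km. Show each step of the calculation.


Total race time = 24*60 + 54 = 1494 seconds
5K pace = 1494 / 5 = 298.8 sec/km
LT pace = 298.8 * 1.07 = 319.72 sec/km

319.72 s/km


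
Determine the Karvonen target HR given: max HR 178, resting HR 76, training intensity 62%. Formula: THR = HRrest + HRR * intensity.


HRR = HRmax - HRrest = 178 - 76 = 102
THR = 76 + 102 * 0.62
= 139.24 bpm

139.24 bpm


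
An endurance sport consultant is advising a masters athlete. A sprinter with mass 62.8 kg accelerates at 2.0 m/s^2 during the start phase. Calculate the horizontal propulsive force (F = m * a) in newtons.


F = m * a
= 62.8 * 2.0
= 125.6 N

125.6 N


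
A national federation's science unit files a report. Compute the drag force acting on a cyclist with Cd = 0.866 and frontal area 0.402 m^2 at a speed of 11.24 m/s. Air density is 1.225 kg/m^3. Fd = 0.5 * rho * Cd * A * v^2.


Step 1: v^2 = 126.3376
Step 2: Fd = 0.5 * 1.225 * 0.866 * 0.402 * 126.3376
= 26.939 N

26.939 N


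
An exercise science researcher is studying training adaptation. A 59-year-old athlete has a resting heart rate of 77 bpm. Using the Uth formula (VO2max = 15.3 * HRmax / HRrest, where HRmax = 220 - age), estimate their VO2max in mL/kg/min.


HRmax = 220 - 59 = 161 bpm
Ratio = HRmax / HRrest = 161 / 77 = 2.0909
VO2max = 15.3 * 2.0909 = 31.99 mL/kg/min

31.99 mL/kg/min


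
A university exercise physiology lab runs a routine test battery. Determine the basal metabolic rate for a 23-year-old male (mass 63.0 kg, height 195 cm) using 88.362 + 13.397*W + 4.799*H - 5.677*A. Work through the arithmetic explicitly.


BMR = 88.362 + 13.397*63.0 + 4.799*195 - 5.677*23
= 1737.61 kcal/day

1737.61 kcal/day


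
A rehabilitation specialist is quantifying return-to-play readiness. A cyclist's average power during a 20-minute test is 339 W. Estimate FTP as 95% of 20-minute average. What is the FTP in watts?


FTP = 20-min power * 0.95
= 339 * 0.95
= 322.05 W

322.05 W


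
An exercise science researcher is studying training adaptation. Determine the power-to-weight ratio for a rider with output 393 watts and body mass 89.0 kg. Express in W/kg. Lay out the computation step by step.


P/W = 393 / 89.0 = 4.416 W/kg

4.416 W/kg


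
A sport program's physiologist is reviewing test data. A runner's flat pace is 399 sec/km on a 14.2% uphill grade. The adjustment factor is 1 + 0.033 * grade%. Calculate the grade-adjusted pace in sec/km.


Factor = 1 + 0.033 * 14.2 = 1.4686
Adjusted pace = 399 * 1.4686
= 585.97 sec/km

585.97 s/km


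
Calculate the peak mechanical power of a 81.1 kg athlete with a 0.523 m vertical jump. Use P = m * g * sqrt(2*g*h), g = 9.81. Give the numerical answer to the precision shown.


First, sqrt(2gh) = sqrt(2 * 9.81 * 0.523)
= sqrt(10.26126) = 3.20332 m/s
Power = 81.1 * 9.81 * 3.20332 = 2548.53 W

2548.53 W


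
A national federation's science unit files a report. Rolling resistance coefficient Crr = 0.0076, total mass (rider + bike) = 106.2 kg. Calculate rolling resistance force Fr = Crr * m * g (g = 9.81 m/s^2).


Fr = Crr * m * g
= 0.0076 * 106.2 * 9.81
= 7.918 N

7.918 N


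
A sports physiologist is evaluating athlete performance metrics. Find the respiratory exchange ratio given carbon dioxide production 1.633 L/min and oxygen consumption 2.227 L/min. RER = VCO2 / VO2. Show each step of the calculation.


VCO2 = 1.633 L/min
VO2 = 2.227 L/min
RER = 1.633 / 2.227 = 0.7333

0.7333


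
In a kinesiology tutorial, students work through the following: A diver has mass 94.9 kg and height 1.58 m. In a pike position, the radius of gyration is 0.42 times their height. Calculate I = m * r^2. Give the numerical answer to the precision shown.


r = 0.42 * 1.58 = 0.6636 m
I = m * r^2 = 94.9 * 0.440365 = 41.791 kg*m^2

41.791 kg*m^2


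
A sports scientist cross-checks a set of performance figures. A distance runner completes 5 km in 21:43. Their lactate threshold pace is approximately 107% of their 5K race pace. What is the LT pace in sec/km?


Convert to seconds: 21 min 43 s = 1303 s
Pace per km = 1303 / 5 = 260.6 s/km
LT pace = 260.6 * 1.07 = 278.84 s/km

278.84 s/km


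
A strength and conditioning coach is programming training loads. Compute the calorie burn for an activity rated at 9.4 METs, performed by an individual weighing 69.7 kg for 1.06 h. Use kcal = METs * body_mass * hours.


Product of METs and mass = 9.4 * 69.7 = 655.18
Total kcal = 655.18 * 1.06 = 694.49 kcal

694.49 kcal


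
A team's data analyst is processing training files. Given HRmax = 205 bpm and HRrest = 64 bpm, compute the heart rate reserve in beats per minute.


Heart rate reserve = maximum HR minus resting HR
HRR = 205 - 64 = 141 bpm

141 bpm


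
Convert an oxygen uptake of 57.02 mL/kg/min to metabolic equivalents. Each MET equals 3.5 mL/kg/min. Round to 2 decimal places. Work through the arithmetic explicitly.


One MET = 3.5 mL/kg/min
Number of METs = 57.02 / 3.5
= 16.29 METs

16.29 METs


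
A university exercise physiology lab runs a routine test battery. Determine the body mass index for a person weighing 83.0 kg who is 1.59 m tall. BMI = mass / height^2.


BMI = mass / height^2
= 83.0 / 1.59^2
= 83.0 / 2.5281
= 32.83 kg/m^2

32.83 kg/m^2


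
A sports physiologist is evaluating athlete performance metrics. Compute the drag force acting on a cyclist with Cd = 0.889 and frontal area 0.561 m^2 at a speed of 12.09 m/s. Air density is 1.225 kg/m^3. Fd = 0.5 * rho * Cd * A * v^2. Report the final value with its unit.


Step 1: v^2 = 146.1681
Step 2: Fd = 0.5 * 1.225 * 0.889 * 0.561 * 146.1681
= 44.65 N

44.65 N


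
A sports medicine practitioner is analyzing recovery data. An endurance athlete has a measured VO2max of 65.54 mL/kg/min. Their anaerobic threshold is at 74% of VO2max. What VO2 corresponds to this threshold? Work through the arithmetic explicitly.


Anaerobic threshold VO2 = VO2max * 74%
= 65.54 * 0.74
= 48.5 mL/kg/min

48.5 mL/kg/min


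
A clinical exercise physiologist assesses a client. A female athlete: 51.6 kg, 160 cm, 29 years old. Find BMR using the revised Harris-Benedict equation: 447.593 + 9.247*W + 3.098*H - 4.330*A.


Intercept = 447.593
Weight contribution = 9.247 * 51.6 = 477.1452
Height contribution = 3.098 * 160 = 495.68
Age contribution = 4.33 * 29 = 125.57
BMR = 447.593 + 477.1452 + 495.68 - 125.57
= 1294.85 kcal/day

1294.85 kcal/day


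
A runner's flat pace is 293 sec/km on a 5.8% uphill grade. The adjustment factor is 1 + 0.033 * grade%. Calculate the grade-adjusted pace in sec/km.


Factor = 1 + 0.033 * 5.8 = 1.1914
Adjusted pace = 293 * 1.1914
= 349.08 sec/km

349.08 s/km


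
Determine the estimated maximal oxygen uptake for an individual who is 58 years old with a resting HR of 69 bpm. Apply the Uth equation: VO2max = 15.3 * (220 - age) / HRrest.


HRmax = 220 - 58 = 162
VO2max = 15.3 * (162 / 69)
= 15.3 * 2.3478
= 35.92 mL/kg/min

35.92 mL/kg/min


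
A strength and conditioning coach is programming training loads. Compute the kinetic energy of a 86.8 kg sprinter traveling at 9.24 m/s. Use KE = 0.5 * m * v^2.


Velocity squared = 85.3776
KE = 0.5 * 86.8 * 85.3776 = 3705.39 J

3705.39 J


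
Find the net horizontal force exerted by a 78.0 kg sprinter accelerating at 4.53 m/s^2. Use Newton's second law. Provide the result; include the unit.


Newton's second law: F = m * a
F = 78.0 * 4.53 = 353.34 N

353.34 N


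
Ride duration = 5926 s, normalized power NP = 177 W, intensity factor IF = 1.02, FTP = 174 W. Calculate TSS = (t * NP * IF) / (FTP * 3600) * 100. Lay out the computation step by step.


Numerator = 5926 * 177 * 1.02 = 1069880.04
Denominator = 174 * 3600 = 626400
TSS = 1069880.04 / 626400 * 100
= 170.8

170.8 TSS


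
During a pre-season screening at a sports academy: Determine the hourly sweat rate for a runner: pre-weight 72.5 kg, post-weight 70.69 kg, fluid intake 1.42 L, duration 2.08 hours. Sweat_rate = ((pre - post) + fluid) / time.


Mass lost = 72.5 - 70.69 = 1.81 kg
Add fluid consumed: 1.81 + 1.42 = 3.23 L total sweat
Sweat rate = 3.23 / 2.08 = 1.553 L/h

1.553 L/h


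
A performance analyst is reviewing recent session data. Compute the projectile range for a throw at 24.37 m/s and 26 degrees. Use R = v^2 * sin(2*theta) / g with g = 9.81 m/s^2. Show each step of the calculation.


Two times the angle = 52 degrees
sin(52) = 0.788011
R = 593.8969 * 0.788011 / 9.81 = 47.706 m

47.706 m


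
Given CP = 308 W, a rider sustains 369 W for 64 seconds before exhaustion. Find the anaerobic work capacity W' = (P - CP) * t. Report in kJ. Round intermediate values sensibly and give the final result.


Excess power = 369 - 308 = 61 W
Work above CP = 61 * 64 = 3904 J
W' = 3.904 kJ

3.904 kJ


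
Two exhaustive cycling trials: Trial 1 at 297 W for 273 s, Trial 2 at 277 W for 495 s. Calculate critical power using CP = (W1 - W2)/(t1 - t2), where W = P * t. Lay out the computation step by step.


W1 = 297 * 273 = 81081 J
W2 = 277 * 495 = 137115 J
CP = (81081 - 137115) / (273 - 495)
= -56034 / -222
= 252.41 W

252.41 W


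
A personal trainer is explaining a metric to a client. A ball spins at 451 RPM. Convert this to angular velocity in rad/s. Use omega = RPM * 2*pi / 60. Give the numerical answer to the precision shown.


omega = 451 * 2 * pi / 60
= 451 * 6.28318531 / 60
= 2833.717 / 60
= 47.229 rad/s

47.229 rad/s


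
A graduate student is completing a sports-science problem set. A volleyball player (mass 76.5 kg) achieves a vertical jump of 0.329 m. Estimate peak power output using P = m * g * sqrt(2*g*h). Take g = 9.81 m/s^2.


2 * g * h = 2 * 9.81 * 0.329 = 6.45498
sqrt(6.45498) = 2.540665 m/s
P = 76.5 * 9.81 * 2.540665 = 1906.68 W

1906.68 W


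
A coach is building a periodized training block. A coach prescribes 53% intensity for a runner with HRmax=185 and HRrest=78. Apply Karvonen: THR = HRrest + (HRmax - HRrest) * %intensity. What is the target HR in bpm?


Heart rate reserve = 185 - 78 = 107
Intensity fraction = 53 / 100 = 0.53
THR = 78 + 107 * 0.53 = 134.71 bpm

134.71 bpm


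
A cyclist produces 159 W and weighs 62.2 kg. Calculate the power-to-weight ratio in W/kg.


P/W = power / mass
= 159 / 62.2
= 2.556 W/kg

2.556 W/kg


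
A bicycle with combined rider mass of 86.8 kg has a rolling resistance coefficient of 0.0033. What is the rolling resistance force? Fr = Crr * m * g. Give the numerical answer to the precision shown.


Fr = 0.0033 * 86.8 * 9.81
= 0.28644 * 9.81
= 2.81 N

2.81 N


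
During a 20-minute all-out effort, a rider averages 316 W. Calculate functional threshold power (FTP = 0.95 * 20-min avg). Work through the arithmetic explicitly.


FTP = 0.95 * 316
= 300.2 W

300.2 W


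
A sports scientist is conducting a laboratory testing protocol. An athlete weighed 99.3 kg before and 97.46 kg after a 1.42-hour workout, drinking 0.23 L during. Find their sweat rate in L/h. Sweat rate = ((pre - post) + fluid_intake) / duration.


Body mass change = 1.84 kg
Total sweat loss = 1.84 + 0.23 = 2.07 L
Rate = 2.07 / 1.42 = 1.458 L/h

1.458 L/h


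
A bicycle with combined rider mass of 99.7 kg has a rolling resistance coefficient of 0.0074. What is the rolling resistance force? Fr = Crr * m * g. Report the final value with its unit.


Fr = 0.0074 * 99.7 * 9.81
= 0.73778 * 9.81
= 7.238 N

7.238 N


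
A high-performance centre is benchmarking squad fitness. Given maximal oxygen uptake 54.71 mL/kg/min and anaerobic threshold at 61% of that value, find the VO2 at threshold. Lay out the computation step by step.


Percentage as decimal = 0.61
VO2 at AT = 54.71 * 0.61 = 33.37 mL/kg/min

33.37 mL/kg/min


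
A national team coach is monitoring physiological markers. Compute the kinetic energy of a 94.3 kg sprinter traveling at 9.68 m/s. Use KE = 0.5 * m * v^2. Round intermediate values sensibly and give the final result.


Velocity squared = 93.7024
KE = 0.5 * 94.3 * 93.7024 = 4418.07 J

4418.07 J


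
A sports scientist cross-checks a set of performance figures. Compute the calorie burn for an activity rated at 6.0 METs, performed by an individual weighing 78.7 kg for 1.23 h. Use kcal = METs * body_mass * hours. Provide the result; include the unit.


Product of METs and mass = 6.0 * 78.7 = 472.2
Total kcal = 472.2 * 1.23 = 580.81 kcal

580.81 kcal


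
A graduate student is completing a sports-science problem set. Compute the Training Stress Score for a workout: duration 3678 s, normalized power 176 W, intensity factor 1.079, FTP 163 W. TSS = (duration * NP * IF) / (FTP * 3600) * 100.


Product = 3678 * 176 * 1.079 = 698466.912
Base = 163 * 3600 = 586800
TSS = 698466.912 / 586800 * 100 = 119.03

119.03 TSS


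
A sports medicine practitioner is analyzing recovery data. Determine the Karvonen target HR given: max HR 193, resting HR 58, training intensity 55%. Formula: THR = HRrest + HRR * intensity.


HRR = HRmax - HRrest = 193 - 58 = 135
THR = 58 + 135 * 0.55
= 132.25 bpm

132.25 bpm


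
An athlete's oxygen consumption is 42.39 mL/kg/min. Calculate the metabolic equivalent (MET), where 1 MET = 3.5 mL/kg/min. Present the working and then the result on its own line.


MET = VO2 / 3.5
= 42.39 / 3.5
= 12.11 METs

12.11 METs


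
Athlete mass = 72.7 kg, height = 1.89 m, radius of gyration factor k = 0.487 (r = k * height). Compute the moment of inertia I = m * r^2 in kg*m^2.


r = k * height = 0.487 * 1.89 = 0.92043 m
r^2 = 0.92043^2 = 0.847191
I = 72.7 * 0.847191 = 61.591 kg*m^2

61.591 kg*m^2


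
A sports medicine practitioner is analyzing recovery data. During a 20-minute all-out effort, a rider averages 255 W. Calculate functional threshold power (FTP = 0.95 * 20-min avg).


FTP = 0.95 * 255
= 242.25 W

242.25 W


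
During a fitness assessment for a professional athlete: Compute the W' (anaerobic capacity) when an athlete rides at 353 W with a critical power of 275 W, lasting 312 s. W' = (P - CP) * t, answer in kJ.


Above-CP power = 78 W
Duration = 312 s
W' = 78 * 312 = 24336 J
Convert: 24336 / 1000 = 24.336 kJ

24.336 kJ


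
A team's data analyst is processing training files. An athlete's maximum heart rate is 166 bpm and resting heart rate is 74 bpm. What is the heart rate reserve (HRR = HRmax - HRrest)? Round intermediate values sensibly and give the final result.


HRR = HRmax - HRrest
= 166 - 74
= 92 bpm

92 bpm


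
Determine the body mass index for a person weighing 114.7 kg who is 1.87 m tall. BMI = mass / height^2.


BMI = mass / height^2
= 114.7 / 1.87^2
= 114.7 / 3.4969
= 32.8 kg/m^2

32.8 kg/m^2


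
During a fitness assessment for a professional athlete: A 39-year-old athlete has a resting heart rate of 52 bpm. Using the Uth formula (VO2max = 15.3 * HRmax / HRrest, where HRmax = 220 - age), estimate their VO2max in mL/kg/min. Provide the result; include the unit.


HRmax = 220 - 39 = 181 bpm
Ratio = HRmax / HRrest = 181 / 52 = 3.4808
VO2max = 15.3 * 3.4808 = 53.26 mL/kg/min

53.26 mL/kg/min


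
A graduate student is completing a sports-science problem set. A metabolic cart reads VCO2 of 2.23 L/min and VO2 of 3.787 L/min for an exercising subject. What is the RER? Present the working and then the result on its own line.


RER = VCO2 / VO2 = 2.23 / 3.787 = 0.5889

0.5889


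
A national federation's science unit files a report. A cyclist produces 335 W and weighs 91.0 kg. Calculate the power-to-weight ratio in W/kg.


P/W = power / mass
= 335 / 91.0
= 3.681 W/kg

3.681 W/kg


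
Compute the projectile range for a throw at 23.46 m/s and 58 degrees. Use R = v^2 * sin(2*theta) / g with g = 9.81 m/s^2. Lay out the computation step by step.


Two times the angle = 116 degrees
sin(116) = 0.898794
R = 550.3716 * 0.898794 / 9.81 = 50.425 m

50.425 m


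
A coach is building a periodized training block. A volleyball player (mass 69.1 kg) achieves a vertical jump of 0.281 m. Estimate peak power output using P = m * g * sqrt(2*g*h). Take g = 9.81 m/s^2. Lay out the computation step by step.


2 * g * h = 2 * 9.81 * 0.281 = 5.51322
sqrt(5.51322) = 2.348025 m/s
P = 69.1 * 9.81 * 2.348025 = 1591.66 W

1591.66 W


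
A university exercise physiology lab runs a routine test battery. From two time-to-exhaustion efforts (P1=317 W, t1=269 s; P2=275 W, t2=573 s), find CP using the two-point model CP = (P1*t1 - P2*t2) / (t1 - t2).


Work in trial 1 = 85273 J
Work in trial 2 = 157575 J
Delta work = -72302 J
Delta time = -304 s
CP = -72302 / -304 = 237.84 W

237.84 W


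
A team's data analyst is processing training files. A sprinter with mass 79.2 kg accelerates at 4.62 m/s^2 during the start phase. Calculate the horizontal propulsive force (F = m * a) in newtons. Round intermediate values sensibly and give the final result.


F = m * a
= 79.2 * 4.62
= 365.9 N

365.9 N


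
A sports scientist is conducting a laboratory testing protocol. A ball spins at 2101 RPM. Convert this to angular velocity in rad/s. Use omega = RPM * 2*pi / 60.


omega = 2101 * 2 * pi / 60
= 2101 * 6.28318531 / 60
= 13200.972 / 60
= 220.016 rad/s

220.016 rad/s


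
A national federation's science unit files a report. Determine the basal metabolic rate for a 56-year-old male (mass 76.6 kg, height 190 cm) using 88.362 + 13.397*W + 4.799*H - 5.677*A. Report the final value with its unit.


BMR = 88.362 + 13.397*76.6 + 4.799*190 - 5.677*56
= 1708.47 kcal/day

1708.47 kcal/day


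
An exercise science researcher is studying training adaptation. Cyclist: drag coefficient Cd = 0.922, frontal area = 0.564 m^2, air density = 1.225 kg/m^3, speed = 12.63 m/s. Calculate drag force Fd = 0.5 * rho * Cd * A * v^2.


v^2 = 12.63^2 = 159.5169
Fd = 0.5 * 1.225 * 0.922 * 0.564 * 159.5169
= 50.807 N

50.807 N


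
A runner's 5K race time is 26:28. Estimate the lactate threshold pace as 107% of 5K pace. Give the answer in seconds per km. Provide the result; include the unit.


Total race time = 26*60 + 28 = 1588 seconds
5K pace = 1588 / 5 = 317.6 sec/km
LT pace = 317.6 * 1.07 = 339.83 sec/km

339.83 s/km


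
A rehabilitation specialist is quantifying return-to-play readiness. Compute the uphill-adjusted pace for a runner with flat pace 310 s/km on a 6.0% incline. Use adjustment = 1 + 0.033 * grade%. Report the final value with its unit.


Adjustment factor = 1 + 0.033 * 6.0 = 1.198
Grade-adjusted pace = 310 * 1.198 = 371.38 s/km

371.38 s/km


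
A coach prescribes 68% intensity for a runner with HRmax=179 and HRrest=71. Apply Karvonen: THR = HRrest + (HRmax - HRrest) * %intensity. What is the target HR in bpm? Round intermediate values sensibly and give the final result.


Heart rate reserve = 179 - 71 = 108
Intensity fraction = 68 / 100 = 0.68
THR = 71 + 108 * 0.68 = 144.44 bpm

144.44 bpm


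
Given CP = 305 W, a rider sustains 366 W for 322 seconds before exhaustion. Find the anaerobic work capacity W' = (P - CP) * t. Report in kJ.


Excess power = 366 - 305 = 61 W
Work above CP = 61 * 322 = 19642 J
W' = 19.642 kJ

19.642 kJ


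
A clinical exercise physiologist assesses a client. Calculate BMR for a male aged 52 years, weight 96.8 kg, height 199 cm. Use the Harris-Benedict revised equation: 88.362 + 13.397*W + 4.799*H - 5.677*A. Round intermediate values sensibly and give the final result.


Substituting values:
W term = 13.397 * 96.8 = 1296.8296
H term = 4.799 * 199 = 955.001
A term = 5.677 * 52 = 295.204
BMR = 2044.99 kcal/day

2044.99 kcal/day


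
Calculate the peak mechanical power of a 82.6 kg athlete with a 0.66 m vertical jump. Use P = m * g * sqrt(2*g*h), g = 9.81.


First, sqrt(2gh) = sqrt(2 * 9.81 * 0.66)
= sqrt(12.9492) = 3.5985 m/s
Power = 82.6 * 9.81 * 3.5985 = 2915.89 W

2915.89 W


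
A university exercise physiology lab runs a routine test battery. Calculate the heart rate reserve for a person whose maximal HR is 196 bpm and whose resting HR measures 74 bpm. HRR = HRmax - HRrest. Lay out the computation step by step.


HRmax = 196 bpm
HRrest = 74 bpm
HRR = 196 - 74 = 122 bpm

122 bpm


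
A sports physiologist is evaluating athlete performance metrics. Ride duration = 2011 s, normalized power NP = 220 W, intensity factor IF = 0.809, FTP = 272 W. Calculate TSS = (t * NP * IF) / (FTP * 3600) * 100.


Numerator = 2011 * 220 * 0.809 = 357917.78
Denominator = 272 * 3600 = 979200
TSS = 357917.78 / 979200 * 100
= 36.55

36.55 TSS


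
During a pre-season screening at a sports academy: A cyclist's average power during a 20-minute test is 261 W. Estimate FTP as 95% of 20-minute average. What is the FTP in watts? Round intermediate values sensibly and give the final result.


FTP = 20-min power * 0.95
= 261 * 0.95
= 247.95 W

247.95 W


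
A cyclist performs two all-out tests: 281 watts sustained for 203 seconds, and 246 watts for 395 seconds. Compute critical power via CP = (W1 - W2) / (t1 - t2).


W1 = P1 * t1 = 281 * 203 = 57043 J
W2 = P2 * t2 = 246 * 395 = 97170 J
CP = (57043 - 97170) / (203 - 395)
= 208.99 W

208.99 W


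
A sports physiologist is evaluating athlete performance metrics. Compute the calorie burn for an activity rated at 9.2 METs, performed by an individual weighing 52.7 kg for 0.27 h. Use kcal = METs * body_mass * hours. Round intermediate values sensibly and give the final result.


Product of METs and mass = 9.2 * 52.7 = 484.84
Total kcal = 484.84 * 0.27 = 130.91 kcal

130.91 kcal


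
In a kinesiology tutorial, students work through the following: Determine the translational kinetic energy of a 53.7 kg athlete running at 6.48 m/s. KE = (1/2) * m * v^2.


KE = 0.5 * m * v^2
= 0.5 * 53.7 * 6.48^2
= 0.5 * 53.7 * 41.9904
= 1127.44 J

1127.44 J


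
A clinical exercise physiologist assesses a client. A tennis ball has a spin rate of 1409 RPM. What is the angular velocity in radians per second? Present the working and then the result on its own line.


Convert RPM to rad/s: multiply by 2*pi and divide by 60
omega = 1409 * 2 * pi / 60
= 147.55 rad/s

147.55 rad/s


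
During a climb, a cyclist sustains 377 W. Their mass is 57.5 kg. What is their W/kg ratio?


Power-to-weight = 377 W / 57.5 kg
= 6.557 W/kg

6.557 W/kg


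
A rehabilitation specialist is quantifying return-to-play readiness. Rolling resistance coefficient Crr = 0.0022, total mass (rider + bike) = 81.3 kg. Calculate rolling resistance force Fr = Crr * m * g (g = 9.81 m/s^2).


Fr = Crr * m * g
= 0.0022 * 81.3 * 9.81
= 1.755 N

1.755 N


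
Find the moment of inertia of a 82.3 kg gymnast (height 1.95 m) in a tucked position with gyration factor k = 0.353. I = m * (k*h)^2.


Radius of gyration = 0.353 * 1.95 = 0.68835 m
I = 82.3 * 0.68835^2
= 82.3 * 0.473826
= 38.996 kg*m^2

38.996 kg*m^2


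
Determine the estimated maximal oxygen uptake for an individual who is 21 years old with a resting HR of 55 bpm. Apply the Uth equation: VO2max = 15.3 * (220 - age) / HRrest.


HRmax = 220 - 21 = 199
VO2max = 15.3 * (199 / 55)
= 15.3 * 3.6182
= 55.36 mL/kg/min

55.36 mL/kg/min


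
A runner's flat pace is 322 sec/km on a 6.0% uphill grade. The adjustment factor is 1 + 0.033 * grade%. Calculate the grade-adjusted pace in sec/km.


Factor = 1 + 0.033 * 6.0 = 1.198
Adjusted pace = 322 * 1.198
= 385.76 sec/km

385.76 s/km


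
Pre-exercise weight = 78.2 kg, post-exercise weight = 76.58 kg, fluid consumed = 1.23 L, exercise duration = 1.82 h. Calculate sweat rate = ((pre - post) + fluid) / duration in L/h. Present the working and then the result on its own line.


Weight loss = 78.2 - 76.58 = 1.62 kg (approx L)
Total sweat = 1.62 + 1.23 = 2.85 L
Sweat rate = 2.85 / 1.82 = 1.566 L/h

1.566 L/h


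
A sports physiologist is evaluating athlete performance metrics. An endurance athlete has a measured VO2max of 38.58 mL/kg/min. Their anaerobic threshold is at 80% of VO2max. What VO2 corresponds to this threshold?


Anaerobic threshold VO2 = VO2max * 80%
= 38.58 * 0.8
= 30.86 mL/kg/min

30.86 mL/kg/min


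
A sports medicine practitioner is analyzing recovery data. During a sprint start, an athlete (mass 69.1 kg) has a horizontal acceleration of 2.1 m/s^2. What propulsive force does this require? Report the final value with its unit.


Propulsive force = mass * acceleration
= 69.1 kg * 2.1 m/s^2
= 145.11 N

145.11 N


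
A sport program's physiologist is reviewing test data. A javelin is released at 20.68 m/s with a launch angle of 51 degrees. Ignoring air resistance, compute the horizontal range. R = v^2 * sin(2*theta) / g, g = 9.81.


Launch speed squared = 427.6624
sin(2 * 51 deg) = 0.978148
Range = 427.6624 * 0.978148 / 9.81
= 42.642 m

42.642 m


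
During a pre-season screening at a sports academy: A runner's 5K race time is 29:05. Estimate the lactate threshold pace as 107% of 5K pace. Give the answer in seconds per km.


Total race time = 29*60 + 5 = 1745 seconds
5K pace = 1745 / 5 = 349.0 sec/km
LT pace = 349.0 * 1.07 = 373.43 sec/km

373.43 s/km


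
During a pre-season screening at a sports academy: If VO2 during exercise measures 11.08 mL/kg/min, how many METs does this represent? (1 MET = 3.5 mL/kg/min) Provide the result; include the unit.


METs = VO2 / 3.5 = 11.08 / 3.5 = 3.17

3.17 METs


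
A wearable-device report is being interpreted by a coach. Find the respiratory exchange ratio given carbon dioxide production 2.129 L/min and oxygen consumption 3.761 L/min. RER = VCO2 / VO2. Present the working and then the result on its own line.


VCO2 = 2.129 L/min
VO2 = 3.761 L/min
RER = 2.129 / 3.761 = 0.5661

0.5661


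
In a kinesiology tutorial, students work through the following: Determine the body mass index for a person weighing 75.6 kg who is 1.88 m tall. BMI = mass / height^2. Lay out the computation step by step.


BMI = mass / height^2
= 75.6 / 1.88^2
= 75.6 / 3.5344
= 21.39 kg/m^2

21.39 kg/m^2


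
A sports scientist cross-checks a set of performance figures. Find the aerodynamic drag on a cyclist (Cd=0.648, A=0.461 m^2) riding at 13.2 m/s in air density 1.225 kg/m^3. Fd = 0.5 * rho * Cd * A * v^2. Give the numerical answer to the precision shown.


Fd = 0.5 * 1.225 * 0.648 * 0.461 * 13.2^2
= 0.5 * 1.225 * 0.648 * 0.461 * 174.24
= 31.881 N

31.881 N


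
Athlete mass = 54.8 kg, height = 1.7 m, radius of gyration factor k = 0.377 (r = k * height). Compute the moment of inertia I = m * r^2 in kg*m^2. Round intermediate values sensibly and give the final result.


r = k * height = 0.377 * 1.7 = 0.6409 m
r^2 = 0.6409^2 = 0.410753
I = 54.8 * 0.410753 = 22.509 kg*m^2

22.509 kg*m^2


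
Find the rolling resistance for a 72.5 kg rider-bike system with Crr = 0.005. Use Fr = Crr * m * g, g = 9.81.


m * g = 72.5 * 9.81 = 711.225 N
Fr = 0.005 * 711.225 = 3.556 N

3.556 N


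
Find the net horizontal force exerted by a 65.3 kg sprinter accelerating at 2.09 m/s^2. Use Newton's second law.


Newton's second law: F = m * a
F = 65.3 * 2.09 = 136.48 N

136.48 N


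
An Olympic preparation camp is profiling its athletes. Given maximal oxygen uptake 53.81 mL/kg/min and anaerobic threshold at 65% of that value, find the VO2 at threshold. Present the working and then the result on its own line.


Percentage as decimal = 0.65
VO2 at AT = 53.81 * 0.65 = 34.98 mL/kg/min

34.98 mL/kg/min


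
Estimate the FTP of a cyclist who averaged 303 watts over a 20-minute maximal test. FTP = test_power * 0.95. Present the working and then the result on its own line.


FTP = 303 * 0.95 = 287.85 W

287.85 W


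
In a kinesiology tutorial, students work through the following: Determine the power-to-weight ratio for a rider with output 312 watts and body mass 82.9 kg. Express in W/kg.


P/W = 312 / 82.9 = 3.764 W/kg

3.764 W/kg


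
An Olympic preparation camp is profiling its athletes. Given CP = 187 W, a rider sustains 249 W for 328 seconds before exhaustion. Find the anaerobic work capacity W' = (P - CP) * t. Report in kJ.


Excess power = 249 - 187 = 62 W
Work above CP = 62 * 328 = 20336 J
W' = 20.336 kJ

20.336 kJ


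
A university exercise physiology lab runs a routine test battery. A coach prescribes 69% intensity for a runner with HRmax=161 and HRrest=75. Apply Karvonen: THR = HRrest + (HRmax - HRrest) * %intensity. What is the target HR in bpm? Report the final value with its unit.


Heart rate reserve = 161 - 75 = 86
Intensity fraction = 69 / 100 = 0.69
THR = 75 + 86 * 0.69 = 134.34 bpm

134.34 bpm


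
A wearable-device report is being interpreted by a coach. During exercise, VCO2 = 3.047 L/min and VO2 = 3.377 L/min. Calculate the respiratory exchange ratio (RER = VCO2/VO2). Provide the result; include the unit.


RER = VCO2 / VO2
= 3.047 / 3.377
= 0.9023

0.9023


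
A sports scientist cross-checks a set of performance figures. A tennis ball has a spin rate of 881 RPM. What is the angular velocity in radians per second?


Convert RPM to rad/s: multiply by 2*pi and divide by 60
omega = 881 * 2 * pi / 60
= 92.258 rad/s

92.258 rad/s
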